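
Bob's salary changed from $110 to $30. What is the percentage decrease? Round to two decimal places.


Find the absolute change:
|30 - 110| = 80
Divide by original and multiply by 100:
80 / 110 x 100 = 72.7272...% ≈ 72.73%

72.73%


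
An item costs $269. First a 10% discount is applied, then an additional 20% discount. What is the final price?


First discount:
10% of $269 = $26.90
Price after first discount:
$269 - $26.90 = $242.10
Second discount:
20% of $242.10 = $48.42
Final price:
$242.10 - $48.42 = $193.68

$193.68


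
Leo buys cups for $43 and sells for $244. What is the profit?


Selling price = $244
Cost price = $43
Profit = selling price - cost price:
Profit = $244 - $43 = $201

$201


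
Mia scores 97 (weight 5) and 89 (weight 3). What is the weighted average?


Weighted sum:
5 x 97 + 3 x 89 = 752
Total weight:
5 + 3 = 8
Weighted average:
752 / 8 = 94

94


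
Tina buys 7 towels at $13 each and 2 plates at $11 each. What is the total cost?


Cost of towels:
7 x $13 = $91
Cost of plates:
2 x $11 = $22
Add both:
$91 + $22 = $113

$113


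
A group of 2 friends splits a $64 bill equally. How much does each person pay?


Total bill: $64
Number of people: 2
Each pays: $64 / 2 = $32

$32


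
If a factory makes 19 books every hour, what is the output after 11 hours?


Production rate: 19 books per hour
Time: 11 hours
Total: 19 x 11 = 209 books

209 books


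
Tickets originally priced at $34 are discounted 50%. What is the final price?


Calculate the discount amount:
50% of $34 = $17
Subtract from original:
$34 - $17 = $17

$17


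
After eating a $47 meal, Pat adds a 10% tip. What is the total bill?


Calculate the tip:
10% of $47 = $4.70
Add tip to meal cost:
$47 + $4.70 = $51.70

$51.70


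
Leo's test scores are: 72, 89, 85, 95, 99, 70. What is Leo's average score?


Add the scores:
72 + 89 + 85 + 95 + 99 + 70 = 510
Divide by the number of tests:
510 / 6 = 85

85


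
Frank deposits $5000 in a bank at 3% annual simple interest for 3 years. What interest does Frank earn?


Use the formula I = P x R x T / 100
P x R x T = 5000 x 3 x 3 = 45000
I = 45000 / 100 = $450

$450


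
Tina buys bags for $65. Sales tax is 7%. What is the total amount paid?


Calculate the tax:
7% of $65 = $4.55
Add tax to price:
$65 + $4.55 = $69.55

$69.55


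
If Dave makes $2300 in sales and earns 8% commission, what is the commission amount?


Convert rate to decimal:
8% = 0.08
Multiply by sales:
$2300 x 0.08 = $184

$184


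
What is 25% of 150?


Convert percentage to decimal:
25% = 0.25
Multiply:
150 x 0.25 = 37.5

37.5


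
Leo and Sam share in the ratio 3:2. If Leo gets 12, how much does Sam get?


Find the multiplier:
12 / 3 = 4
Apply to Sam's share:
2 x 4 = 8

8


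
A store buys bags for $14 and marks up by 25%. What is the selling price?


Calculate the markup amount:
25% of $14 = $3.50
Add to cost:
$14 + $3.50 = $17.50

$17.50


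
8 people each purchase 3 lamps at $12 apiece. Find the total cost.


Cost per person:
3 x $12 = $36
Group total:
8 x $36 = $288

$288


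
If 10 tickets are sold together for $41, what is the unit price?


Total cost: $41
Number of items: 10
Unit price: $41 / 10 = $4.10

$4.10


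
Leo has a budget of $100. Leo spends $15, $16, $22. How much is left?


Add up expenses:
$15 + $16 + $22 = $53
Subtract from budget:
$100 - $53 = $47

$47


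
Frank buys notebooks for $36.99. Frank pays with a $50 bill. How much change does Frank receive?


Start with the amount paid:
$50
Subtract the price:
$50 - $36.99 = $13.01

$13.01


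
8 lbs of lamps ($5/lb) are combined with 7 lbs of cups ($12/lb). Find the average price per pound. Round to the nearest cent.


Cost of lamps:
8 x $5 = $40
Cost of cups:
7 x $12 = $84
Total cost: $40 + $84 = $124
Total weight: 15 lbs
Average: $124 / 15 = $8.2666... ≈ $8.27/lb

$8.27/lb


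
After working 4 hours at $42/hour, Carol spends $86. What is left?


Calculate earnings:
4 x $42 = $168
Subtract spending:
$168 - $86 = $82

$82


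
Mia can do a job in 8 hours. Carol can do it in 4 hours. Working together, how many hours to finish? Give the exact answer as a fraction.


Mia's rate: 1/8 of the job per hour
Carol's rate: 1/4 of the job per hour
Combined rate: 1/8 + 1/4 = 3/8 per hour
Time = 1 / (3/8) = 8/3 hours (≈ 2.67 hours)

8/3 hours


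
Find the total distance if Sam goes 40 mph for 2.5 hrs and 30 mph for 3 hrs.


Leg 1 distance:
40 x 2.5 = 100 miles
Leg 2 distance:
30 x 3 = 90 miles
Total distance:
100 + 90 = 190 miles

190 miles


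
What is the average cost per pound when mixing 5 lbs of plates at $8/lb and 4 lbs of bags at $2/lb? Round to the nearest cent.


Cost of plates:
5 x $8 = $40
Cost of bags:
4 x $2 = $8
Total cost: $40 + $8 = $48
Total weight: 9 lbs
Average: $48 / 9 = $5.3333... ≈ $5.33/lb

$5.33/lb


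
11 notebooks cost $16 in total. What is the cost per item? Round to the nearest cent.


Total cost: $16
Number of items: 11
Unit price: $16 / 11 = $1.4545... ≈ $1.45

$1.45


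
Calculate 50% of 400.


Convert percentage to decimal:
50% = 0.5
Multiply:
400 x 0.5 = 200

200


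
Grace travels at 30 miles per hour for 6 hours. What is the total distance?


Use the formula: distance = speed x time
Speed = 30 mph, Time = 6 hours
30 x 6 = 180 miles

180 miles


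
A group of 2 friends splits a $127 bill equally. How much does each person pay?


Total bill: $127
Number of people: 2
Each pays: $127 / 2 = $63.50

$63.50


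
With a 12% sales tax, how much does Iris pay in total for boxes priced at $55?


Calculate the tax:
12% of $55 = $6.60
Add tax to price:
$55 + $6.60 = $61.60

$61.60


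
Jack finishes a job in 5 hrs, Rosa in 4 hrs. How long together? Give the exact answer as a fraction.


Jack's rate: 1/5 of the job per hour
Rosa's rate: 1/4 of the job per hour
Combined rate: 1/5 + 1/4 = 9/20 per hour
Time = 1 / (9/20) = 20/9 hours (≈ 2.22 hours)

20/9 hours


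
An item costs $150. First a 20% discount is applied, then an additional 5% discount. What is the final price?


First discount:
20% of $150 = $30
Price after first discount:
$150 - $30 = $120
Second discount:
5% of $120 = $6
Final price:
$120 - $6 = $114

$114


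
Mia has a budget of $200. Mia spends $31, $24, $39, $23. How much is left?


Add up expenses:
$31 + $24 + $39 + $23 = $117
Subtract from budget:
$200 - $117 = $83

$83


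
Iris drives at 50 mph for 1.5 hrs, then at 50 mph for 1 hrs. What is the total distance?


Leg 1 distance:
50 x 1.5 = 75 miles
Leg 2 distance:
50 x 1 = 50 miles
Total distance:
75 + 50 = 125 miles

125 miles


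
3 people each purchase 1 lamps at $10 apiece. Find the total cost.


Cost per person:
1 x $10 = $10
Group total:
3 x $10 = $30

$30


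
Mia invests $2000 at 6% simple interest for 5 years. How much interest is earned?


Use the formula I = P x R x T / 100
P x R x T = 2000 x 6 x 5 = 60000
I = 60000 / 100 = $600

$600


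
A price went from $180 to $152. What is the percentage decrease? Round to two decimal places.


Find the absolute change:
|152 - 180| = 28
Divide by original and multiply by 100:
28 / 180 x 100 = 15.5555...% ≈ 15.56%

15.56%


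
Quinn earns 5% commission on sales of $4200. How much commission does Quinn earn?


Convert rate to decimal:
5% = 0.05
Multiply by sales:
$4200 x 0.05 = $210

$210


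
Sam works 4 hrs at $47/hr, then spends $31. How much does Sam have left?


Calculate earnings:
4 x $47 = $188
Subtract spending:
$188 - $31 = $157

$157


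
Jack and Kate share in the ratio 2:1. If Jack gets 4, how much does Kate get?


Find the multiplier:
4 / 2 = 2
Apply to Kate's share:
1 x 2 = 2

2


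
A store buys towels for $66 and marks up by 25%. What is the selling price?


Calculate the markup amount:
25% of $66 = $16.50
Add to cost:
$66 + $16.50 = $82.50

$82.50


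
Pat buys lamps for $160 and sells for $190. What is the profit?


Selling price = $190
Cost price = $160
Profit = selling price - cost price:
Profit = $190 - $160 = $30

$30


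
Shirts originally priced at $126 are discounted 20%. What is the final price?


Calculate the discount amount:
20% of $126 = $25.20
Subtract from original:
$126 - $25.20 = $100.80

$100.80


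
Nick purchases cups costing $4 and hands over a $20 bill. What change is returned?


Start with the amount paid:
$20
Subtract the price:
$20 - $4 = $16

$16


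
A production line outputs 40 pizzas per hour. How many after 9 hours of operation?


Production rate: 40 pizzas per hour
Time: 9 hours
Total: 40 x 9 = 360 pizzas

360 pizzas


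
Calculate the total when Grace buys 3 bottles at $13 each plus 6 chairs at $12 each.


Cost of bottles:
3 x $13 = $39
Cost of chairs:
6 x $12 = $72
Add both:
$39 + $72 = $111

$111


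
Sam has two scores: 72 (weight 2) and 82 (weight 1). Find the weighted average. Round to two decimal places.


Weighted sum:
2 x 72 + 1 x 82 = 226
Total weight:
2 + 1 = 3
Weighted average:
226 / 3 = 75.3333... ≈ 75.33

75.33


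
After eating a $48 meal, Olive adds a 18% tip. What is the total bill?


Calculate the tip:
18% of $48 = $8.64
Add tip to meal cost:
$48 + $8.64 = $56.64

$56.64


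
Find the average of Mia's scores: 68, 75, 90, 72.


Add the scores:
68 + 75 + 90 + 72 = 305
Divide by the number of tests:
305 / 4 = 76.25

76.25


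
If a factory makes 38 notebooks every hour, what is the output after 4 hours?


Production rate: 38 notebooks per hour
Time: 4 hours
Total: 38 x 4 = 152 notebooks

152 notebooks


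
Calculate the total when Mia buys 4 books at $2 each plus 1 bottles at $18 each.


Cost of books:
4 x $2 = $8
Cost of bottles:
1 x $18 = $18
Add both:
$8 + $18 = $26

$26


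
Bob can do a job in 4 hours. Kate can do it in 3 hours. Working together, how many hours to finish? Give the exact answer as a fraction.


Bob's rate: 1/4 of the job per hour
Kate's rate: 1/3 of the job per hour
Combined rate: 1/4 + 1/3 = 7/12 per hour
Time = 1 / (7/12) = 12/7 hours (≈ 1.71 hours)

12/7 hours


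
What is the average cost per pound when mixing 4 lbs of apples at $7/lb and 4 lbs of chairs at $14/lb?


Cost of apples:
4 x $7 = $28
Cost of chairs:
4 x $14 = $56
Total cost: $28 + $56 = $84
Total weight: 8 lbs
Average: $84 / 8 = $10.50/lb

$10.50/lb


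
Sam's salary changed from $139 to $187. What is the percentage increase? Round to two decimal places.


Find the absolute change:
|187 - 139| = 48
Divide by original and multiply by 100:
48 / 139 x 100 = 34.5323...% ≈ 34.53%

34.53%


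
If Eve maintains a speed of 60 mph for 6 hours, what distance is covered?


Use the formula: distance = speed x time
Speed = 60 mph, Time = 6 hours
60 x 6 = 360 miles

360 miles


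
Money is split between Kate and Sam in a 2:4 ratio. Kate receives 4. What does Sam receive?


Find the multiplier:
4 / 2 = 2
Apply to Sam's share:
4 x 2 = 8

8


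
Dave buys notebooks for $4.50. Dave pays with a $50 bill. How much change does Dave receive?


Start with the amount paid:
$50
Subtract the price:
$50 - $4.50 = $45.50

$45.50


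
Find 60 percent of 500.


Convert percentage to decimal:
60% = 0.6
Multiply:
500 x 0.6 = 300

300


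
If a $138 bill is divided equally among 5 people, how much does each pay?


Total bill: $138
Number of people: 5
Each pays: $138 / 5 = $27.60

$27.60


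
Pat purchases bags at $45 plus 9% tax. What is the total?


Calculate the tax:
9% of $45 = $4.05
Add tax to price:
$45 + $4.05 = $49.05

$49.05


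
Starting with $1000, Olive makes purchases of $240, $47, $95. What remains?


Add up expenses:
$240 + $47 + $95 = $382
Subtract from budget:
$1000 - $382 = $618

$618


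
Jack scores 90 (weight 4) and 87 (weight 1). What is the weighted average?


Weighted sum:
4 x 90 + 1 x 87 = 447
Total weight:
4 + 1 = 5
Weighted average:
447 / 5 = 89.4

89.4


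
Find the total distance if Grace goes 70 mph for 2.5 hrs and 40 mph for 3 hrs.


Leg 1 distance:
70 x 2.5 = 175 miles
Leg 2 distance:
40 x 3 = 120 miles
Total distance:
175 + 120 = 295 miles

295 miles


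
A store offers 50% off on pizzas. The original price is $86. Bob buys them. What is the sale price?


Calculate the discount amount:
50% of $86 = $43
Subtract from original:
$86 - $43 = $43

$43


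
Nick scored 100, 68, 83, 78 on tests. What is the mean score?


Add the scores:
100 + 68 + 83 + 78 = 329
Divide by the number of tests:
329 / 4 = 82.25

82.25


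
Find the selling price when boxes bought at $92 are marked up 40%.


Calculate the markup amount:
40% of $92 = $36.80
Add to cost:
$92 + $36.80 = $128.80

$128.80


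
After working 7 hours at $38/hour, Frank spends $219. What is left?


Calculate earnings:
7 x $38 = $266
Subtract spending:
$266 - $219 = $47

$47


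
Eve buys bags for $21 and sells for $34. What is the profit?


Selling price = $34
Cost price = $21
Profit = selling price - cost price:
Profit = $34 - $21 = $13

$13


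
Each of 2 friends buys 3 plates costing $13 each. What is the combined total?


Cost per person:
3 x $13 = $39
Group total:
2 x $39 = $78

$78


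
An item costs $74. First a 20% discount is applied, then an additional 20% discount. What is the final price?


First discount:
20% of $74 = $14.80
Price after first discount:
$74 - $14.80 = $59.20
Second discount:
20% of $59.20 = $11.84
Final price:
$59.20 - $11.84 = $47.36

$47.36


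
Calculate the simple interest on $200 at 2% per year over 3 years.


Use the formula I = P x R x T / 100
P x R x T = 200 x 2 x 3 = 1200
I = 1200 / 100 = $12

$12


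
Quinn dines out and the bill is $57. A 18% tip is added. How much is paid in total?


Calculate the tip:
18% of $57 = $10.26
Add tip to meal cost:
$57 + $10.26 = $67.26

$67.26


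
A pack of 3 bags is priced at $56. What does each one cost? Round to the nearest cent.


Total cost: $56
Number of items: 3
Unit price: $56 / 3 = $18.6666... ≈ $18.67

$18.67


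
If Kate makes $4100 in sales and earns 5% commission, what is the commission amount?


Convert rate to decimal:
5% = 0.05
Multiply by sales:
$4100 x 0.05 = $205

$205


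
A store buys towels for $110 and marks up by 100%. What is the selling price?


Calculate the markup amount:
100% of $110 = $110
Add to cost:
$110 + $110 = $220

$220


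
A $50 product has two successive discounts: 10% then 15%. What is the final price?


First discount:
10% of $50 = $5
Price after first discount:
$50 - $5 = $45
Second discount:
15% of $45 = $6.75
Final price:
$45 - $6.75 = $38.25

$38.25


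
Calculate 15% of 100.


Convert percentage to decimal:
15% = 0.15
Multiply:
100 x 0.15 = 15

15


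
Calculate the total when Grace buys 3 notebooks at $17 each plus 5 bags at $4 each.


Cost of notebooks:
3 x $17 = $51
Cost of bags:
5 x $4 = $20
Add both:
$51 + $20 = $71

$71


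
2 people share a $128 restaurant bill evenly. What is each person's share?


Total bill: $128
Number of people: 2
Each pays: $128 / 2 = $64

$64


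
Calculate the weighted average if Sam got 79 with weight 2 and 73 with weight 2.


Weighted sum:
2 x 79 + 2 x 73 = 304
Total weight:
2 + 2 = 4
Weighted average:
304 / 4 = 76

76


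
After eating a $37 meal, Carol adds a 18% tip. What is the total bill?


Calculate the tip:
18% of $37 = $6.66
Add tip to meal cost:
$37 + $6.66 = $43.66

$43.66


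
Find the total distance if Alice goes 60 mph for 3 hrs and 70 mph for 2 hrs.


Leg 1 distance:
60 x 3 = 180 miles
Leg 2 distance:
70 x 2 = 140 miles
Total distance:
180 + 140 = 320 miles

320 miles


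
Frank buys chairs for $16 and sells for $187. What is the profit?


Selling price = $187
Cost price = $16
Profit = selling price - cost price:
Profit = $187 - $16 = $171

$171


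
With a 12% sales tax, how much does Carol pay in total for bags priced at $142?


Calculate the tax:
12% of $142 = $17.04
Add tax to price:
$142 + $17.04 = $159.04

$159.04


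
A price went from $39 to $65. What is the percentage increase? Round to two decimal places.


Find the absolute change:
|65 - 39| = 26
Divide by original and multiply by 100:
26 / 39 x 100 = 66.6666...% ≈ 66.67%

66.67%


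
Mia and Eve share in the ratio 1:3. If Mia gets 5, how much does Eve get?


Find the multiplier:
5 / 1 = 5
Apply to Eve's share:
3 x 5 = 15

15


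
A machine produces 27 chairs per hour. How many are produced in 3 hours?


Production rate: 27 chairs per hour
Time: 3 hours
Total: 27 x 3 = 81 chairs

81 chairs


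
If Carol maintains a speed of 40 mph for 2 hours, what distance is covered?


Use the formula: distance = speed x time
Speed = 40 mph, Time = 2 hours
40 x 2 = 80 miles

80 miles


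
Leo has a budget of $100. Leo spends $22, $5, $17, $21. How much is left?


Add up expenses:
$22 + $5 + $17 + $21 = $65
Subtract from budget:
$100 - $65 = $35

$35


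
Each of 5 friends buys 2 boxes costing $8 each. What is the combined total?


Cost per person:
2 x $8 = $16
Group total:
5 x $16 = $80

$80


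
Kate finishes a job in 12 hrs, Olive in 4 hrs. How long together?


Kate's rate: 1/12 of the job per hour
Olive's rate: 1/4 of the job per hour
Combined rate: 1/12 + 1/4 = 1/3 per hour
Time = 1 / (1/3) = 3 hours

3 hours


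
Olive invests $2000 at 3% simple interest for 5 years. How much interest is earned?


Use the formula I = P x R x T / 100
P x R x T = 2000 x 3 x 5 = 30000
I = 30000 / 100 = $300

$300


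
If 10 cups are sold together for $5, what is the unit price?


Total cost: $5
Number of items: 10
Unit price: $5 / 10 = $0.50

$0.50


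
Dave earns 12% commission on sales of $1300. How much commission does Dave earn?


Convert rate to decimal:
12% = 0.12
Multiply by sales:
$1300 x 0.12 = $156

$156


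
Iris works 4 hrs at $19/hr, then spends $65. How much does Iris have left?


Calculate earnings:
4 x $19 = $76
Subtract spending:
$76 - $65 = $11

$11


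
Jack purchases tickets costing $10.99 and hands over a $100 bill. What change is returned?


Start with the amount paid:
$100
Subtract the price:
$100 - $10.99 = $89.01

$89.01


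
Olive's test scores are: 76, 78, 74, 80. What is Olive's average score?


Add the scores:
76 + 78 + 74 + 80 = 308
Divide by the number of tests:
308 / 4 = 77

77


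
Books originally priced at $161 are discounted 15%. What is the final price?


Calculate the discount amount:
15% of $161 = $24.15
Subtract from original:
$161 - $24.15 = $136.85

$136.85


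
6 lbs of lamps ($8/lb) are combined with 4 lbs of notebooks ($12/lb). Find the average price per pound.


Cost of lamps:
6 x $8 = $48
Cost of notebooks:
4 x $12 = $48
Total cost: $48 + $48 = $96
Total weight: 10 lbs
Average: $96 / 10 = $9.60/lb

$9.60/lb


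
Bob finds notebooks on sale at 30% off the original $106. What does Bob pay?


Calculate the discount amount:
30% of $106 = $31.80
Subtract from original:
$106 - $31.80 = $74.20

$74.20


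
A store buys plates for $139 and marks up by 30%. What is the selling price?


Calculate the markup amount:
30% of $139 = $41.70
Add to cost:
$139 + $41.70 = $180.70

$180.70


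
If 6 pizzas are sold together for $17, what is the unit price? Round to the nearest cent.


Total cost: $17
Number of items: 6
Unit price: $17 / 6 = $2.8333... ≈ $2.83

$2.83


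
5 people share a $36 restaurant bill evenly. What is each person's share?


Total bill: $36
Number of people: 5
Each pays: $36 / 5 = $7.20

$7.20


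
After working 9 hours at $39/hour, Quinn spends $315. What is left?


Calculate earnings:
9 x $39 = $351
Subtract spending:
$351 - $315 = $36

$36


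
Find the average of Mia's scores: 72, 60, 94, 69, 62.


Add the scores:
72 + 60 + 94 + 69 + 62 = 357
Divide by the number of tests:
357 / 5 = 71.4

71.4


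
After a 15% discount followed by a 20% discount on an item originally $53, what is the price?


First discount:
15% of $53 = $7.95
Price after first discount:
$53 - $7.95 = $45.05
Second discount:
20% of $45.05 = $9.01
Final price:
$45.05 - $9.01 = $36.04

$36.04


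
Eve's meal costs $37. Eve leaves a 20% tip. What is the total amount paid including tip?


Calculate the tip:
20% of $37 = $7.40
Add tip to meal cost:
$37 + $7.40 = $44.40

$44.40


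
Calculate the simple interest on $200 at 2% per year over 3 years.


Use the formula I = P x R x T / 100
P x R x T = 200 x 2 x 3 = 1200
I = 1200 / 100 = $12

$12


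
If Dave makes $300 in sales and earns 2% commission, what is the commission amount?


Convert rate to decimal:
2% = 0.02
Multiply by sales:
$300 x 0.02 = $6

$6


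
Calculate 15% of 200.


Convert percentage to decimal:
15% = 0.15
Multiply:
200 x 0.15 = 30

30


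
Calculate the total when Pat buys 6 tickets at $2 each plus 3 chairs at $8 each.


Cost of tickets:
6 x $2 = $12
Cost of chairs:
3 x $8 = $24
Add both:
$12 + $24 = $36

$36


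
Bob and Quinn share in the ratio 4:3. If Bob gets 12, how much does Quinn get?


Find the multiplier:
12 / 4 = 3
Apply to Quinn's share:
3 x 3 = 9

9


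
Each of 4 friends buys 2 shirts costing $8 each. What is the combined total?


Cost per person:
2 x $8 = $16
Group total:
4 x $16 = $64

$64


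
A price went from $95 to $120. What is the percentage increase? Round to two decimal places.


Find the absolute change:
|120 - 95| = 25
Divide by original and multiply by 100:
25 / 95 x 100 = 26.3157...% ≈ 26.32%

26.32%


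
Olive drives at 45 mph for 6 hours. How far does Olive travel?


Use the formula: distance = speed x time
Speed = 45 mph, Time = 6 hours
45 x 6 = 270 miles

270 miles


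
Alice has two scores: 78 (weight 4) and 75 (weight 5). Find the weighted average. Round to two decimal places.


Weighted sum:
4 x 78 + 5 x 75 = 687
Total weight:
4 + 5 = 9
Weighted average:
687 / 9 = 76.3333... ≈ 76.33

76.33


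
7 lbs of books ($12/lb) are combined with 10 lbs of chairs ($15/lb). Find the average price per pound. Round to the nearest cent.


Cost of books:
7 x $12 = $84
Cost of chairs:
10 x $15 = $150
Total cost: $84 + $150 = $234
Total weight: 17 lbs
Average: $234 / 17 = $13.7647... ≈ $13.76/lb

$13.76/lb


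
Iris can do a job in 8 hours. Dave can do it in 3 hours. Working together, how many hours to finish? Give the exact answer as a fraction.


Iris's rate: 1/8 of the job per hour
Dave's rate: 1/3 of the job per hour
Combined rate: 1/8 + 1/3 = 11/24 per hour
Time = 1 / (11/24) = 24/11 hours (≈ 2.18 hours)

24/11 hours


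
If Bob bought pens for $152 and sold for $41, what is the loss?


Selling price = $41
Cost price = $152
Loss = cost price - selling price:
Loss = $152 - $41 = $111

$111


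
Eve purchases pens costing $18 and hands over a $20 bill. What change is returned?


Start with the amount paid:
$20
Subtract the price:
$20 - $18 = $2

$2


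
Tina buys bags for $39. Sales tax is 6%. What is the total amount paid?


Calculate the tax:
6% of $39 = $2.34
Add tax to price:
$39 + $2.34 = $41.34

$41.34


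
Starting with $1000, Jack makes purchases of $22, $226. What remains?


Add up expenses:
$22 + $226 = $248
Subtract from budget:
$1000 - $248 = $752

$752


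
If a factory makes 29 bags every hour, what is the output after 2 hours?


Production rate: 29 bags per hour
Time: 2 hours
Total: 29 x 2 = 58 bags

58 bags


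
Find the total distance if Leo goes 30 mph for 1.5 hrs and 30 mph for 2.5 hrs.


Leg 1 distance:
30 x 1.5 = 45 miles
Leg 2 distance:
30 x 2.5 = 75 miles
Total distance:
45 + 75 = 120 miles

120 miles


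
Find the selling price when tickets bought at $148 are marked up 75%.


Calculate the markup amount:
75% of $148 = $111
Add to cost:
$148 + $111 = $259

$259


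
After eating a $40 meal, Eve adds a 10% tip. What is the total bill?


Calculate the tip:
10% of $40 = $4
Add tip to meal cost:
$40 + $4 = $44

$44


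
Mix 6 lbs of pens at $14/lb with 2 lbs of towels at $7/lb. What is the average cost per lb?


Cost of pens:
6 x $14 = $84
Cost of towels:
2 x $7 = $14
Total cost: $84 + $14 = $98
Total weight: 8 lbs
Average: $98 / 8 = $12.25/lb

$12.25/lb


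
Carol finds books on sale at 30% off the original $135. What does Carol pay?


Calculate the discount amount:
30% of $135 = $40.50
Subtract from original:
$135 - $40.50 = $94.50

$94.50


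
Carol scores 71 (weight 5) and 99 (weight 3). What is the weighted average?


Weighted sum:
5 x 71 + 3 x 99 = 652
Total weight:
5 + 3 = 8
Weighted average:
652 / 8 = 81.5

81.5


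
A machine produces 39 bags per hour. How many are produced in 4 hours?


Production rate: 39 bags per hour
Time: 4 hours
Total: 39 x 4 = 156 bags

156 bags


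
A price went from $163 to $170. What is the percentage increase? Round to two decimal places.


Find the absolute change:
|170 - 163| = 7
Divide by original and multiply by 100:
7 / 163 x 100 = 4.2944...% ≈ 4.29%

4.29%


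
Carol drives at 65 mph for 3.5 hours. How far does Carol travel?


Use the formula: distance = speed x time
Speed = 65 mph, Time = 3.5 hours
65 x 3.5 = 227.5 miles

227.5 miles


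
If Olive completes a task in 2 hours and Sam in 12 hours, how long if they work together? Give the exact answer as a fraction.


Olive's rate: 1/2 of the job per hour
Sam's rate: 1/12 of the job per hour
Combined rate: 1/2 + 1/12 = 7/12 per hour
Time = 1 / (7/12) = 12/7 hours (≈ 1.71 hours)

12/7 hours


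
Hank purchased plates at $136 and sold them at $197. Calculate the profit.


Selling price = $197
Cost price = $136
Profit = selling price - cost price:
Profit = $197 - $136 = $61

$61


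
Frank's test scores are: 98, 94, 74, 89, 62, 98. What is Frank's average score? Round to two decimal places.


Add the scores:
98 + 94 + 74 + 89 + 62 + 98 = 515
Divide by the number of tests:
515 / 6 = 85.8333... ≈ 85.83

85.83


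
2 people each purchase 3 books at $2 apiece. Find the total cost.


Cost per person:
3 x $2 = $6
Group total:
2 x $6 = $12

$12


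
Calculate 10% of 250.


Convert percentage to decimal:
10% = 0.1
Multiply:
250 x 0.1 = 25

25


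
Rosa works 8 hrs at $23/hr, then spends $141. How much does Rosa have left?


Calculate earnings:
8 x $23 = $184
Subtract spending:
$184 - $141 = $43

$43


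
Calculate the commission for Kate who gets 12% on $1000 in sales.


Convert rate to decimal:
12% = 0.12
Multiply by sales:
$1000 x 0.12 = $120

$120


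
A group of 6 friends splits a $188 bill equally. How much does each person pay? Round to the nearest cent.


Total bill: $188
Number of people: 6
Each pays: $188 / 6 = $31.3333... ≈ $31.33

$31.33


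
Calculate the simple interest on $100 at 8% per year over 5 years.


Use the formula I = P x R x T / 100
P x R x T = 100 x 8 x 5 = 4000
I = 4000 / 100 = $40

$40


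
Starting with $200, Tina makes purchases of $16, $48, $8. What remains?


Add up expenses:
$16 + $48 + $8 = $72
Subtract from budget:
$200 - $72 = $128

$128


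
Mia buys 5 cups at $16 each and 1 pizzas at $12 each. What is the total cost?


Cost of cups:
5 x $16 = $80
Cost of pizzas:
1 x $12 = $12
Add both:
$80 + $12 = $92

$92


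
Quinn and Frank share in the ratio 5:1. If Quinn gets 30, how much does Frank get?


Find the multiplier:
30 / 5 = 6
Apply to Frank's share:
1 x 6 = 6

6


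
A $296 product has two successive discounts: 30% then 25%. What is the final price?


First discount:
30% of $296 = $88.80
Price after first discount:
$296 - $88.80 = $207.20
Second discount:
25% of $207.20 = $51.80
Final price:
$207.20 - $51.80 = $155.40

$155.40


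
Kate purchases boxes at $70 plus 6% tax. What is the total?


Calculate the tax:
6% of $70 = $4.20
Add tax to price:
$70 + $4.20 = $74.20

$74.20


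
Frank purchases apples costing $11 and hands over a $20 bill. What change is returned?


Start with the amount paid:
$20
Subtract the price:
$20 - $11 = $9

$9


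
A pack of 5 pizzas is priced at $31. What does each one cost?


Total cost: $31
Number of items: 5
Unit price: $31 / 5 = $6.20

$6.20


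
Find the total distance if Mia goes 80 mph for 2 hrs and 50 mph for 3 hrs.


Leg 1 distance:
80 x 2 = 160 miles
Leg 2 distance:
50 x 3 = 150 miles
Total distance:
160 + 150 = 310 miles

310 miles


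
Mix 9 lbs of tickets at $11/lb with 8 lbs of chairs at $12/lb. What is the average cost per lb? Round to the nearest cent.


Cost of tickets:
9 x $11 = $99
Cost of chairs:
8 x $12 = $96
Total cost: $99 + $96 = $195
Total weight: 17 lbs
Average: $195 / 17 = $11.4705... ≈ $11.47/lb

$11.47/lb


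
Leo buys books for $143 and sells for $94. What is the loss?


Selling price = $94
Cost price = $143
Loss = cost price - selling price:
Loss = $143 - $94 = $49

$49


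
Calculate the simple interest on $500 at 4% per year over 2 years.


Use the formula I = P x R x T / 100
P x R x T = 500 x 4 x 2 = 4000
I = 4000 / 100 = $40

$40


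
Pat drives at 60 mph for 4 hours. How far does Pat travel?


Use the formula: distance = speed x time
Speed = 60 mph, Time = 4 hours
60 x 4 = 240 miles

240 miles


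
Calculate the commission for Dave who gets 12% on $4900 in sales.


Convert rate to decimal:
12% = 0.12
Multiply by sales:
$4900 x 0.12 = $588

$588


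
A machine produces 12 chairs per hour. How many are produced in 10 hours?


Production rate: 12 chairs per hour
Time: 10 hours
Total: 12 x 10 = 120 chairs

120 chairs


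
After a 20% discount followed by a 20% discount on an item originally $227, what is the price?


First discount:
20% of $227 = $45.40
Price after first discount:
$227 - $45.40 = $181.60
Second discount:
20% of $181.60 = $36.32
Final price:
$181.60 - $36.32 = $145.28

$145.28


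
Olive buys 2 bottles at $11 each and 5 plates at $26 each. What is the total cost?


Cost of bottles:
2 x $11 = $22
Cost of plates:
5 x $26 = $130
Add both:
$22 + $130 = $152

$152


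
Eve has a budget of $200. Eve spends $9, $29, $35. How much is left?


Add up expenses:
$9 + $29 + $35 = $73
Subtract from budget:
$200 - $73 = $127

$127


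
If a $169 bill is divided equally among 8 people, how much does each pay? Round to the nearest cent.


Total bill: $169
Number of people: 8
Each pays: $169 / 8 = $21.125 ≈ $21.13

$21.13


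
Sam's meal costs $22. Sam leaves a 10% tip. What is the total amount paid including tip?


Calculate the tip:
10% of $22 = $2.20
Add tip to meal cost:
$22 + $2.20 = $24.20

$24.20


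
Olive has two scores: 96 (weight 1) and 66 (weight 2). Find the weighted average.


Weighted sum:
1 x 96 + 2 x 66 = 228
Total weight:
1 + 2 = 3
Weighted average:
228 / 3 = 76

76


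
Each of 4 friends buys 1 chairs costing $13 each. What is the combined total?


Cost per person:
1 x $13 = $13
Group total:
4 x $13 = $52

$52


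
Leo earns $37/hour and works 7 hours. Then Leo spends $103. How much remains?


Calculate earnings:
7 x $37 = $259
Subtract spending:
$259 - $103 = $156

$156


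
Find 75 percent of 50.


Convert percentage to decimal:
75% = 0.75
Multiply:
50 x 0.75 = 37.5

37.5


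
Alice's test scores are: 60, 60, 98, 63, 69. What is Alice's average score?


Add the scores:
60 + 60 + 98 + 63 + 69 = 350
Divide by the number of tests:
350 / 5 = 70

70


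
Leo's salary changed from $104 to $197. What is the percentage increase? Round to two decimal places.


Find the absolute change:
|197 - 104| = 93
Divide by original and multiply by 100:
93 / 104 x 100 = 89.4230...% ≈ 89.42%

89.42%


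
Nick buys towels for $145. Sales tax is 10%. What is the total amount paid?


Calculate the tax:
10% of $145 = $14.50
Add tax to price:
$145 + $14.50 = $159.50

$159.50


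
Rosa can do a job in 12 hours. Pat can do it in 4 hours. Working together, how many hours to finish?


Rosa's rate: 1/12 of the job per hour
Pat's rate: 1/4 of the job per hour
Combined rate: 1/12 + 1/4 = 1/3 per hour
Time = 1 / (1/3) = 3 hours

3 hours


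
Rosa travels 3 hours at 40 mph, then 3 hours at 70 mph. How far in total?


Leg 1 distance:
40 x 3 = 120 miles
Leg 2 distance:
70 x 3 = 210 miles
Total distance:
120 + 210 = 330 miles

330 miles


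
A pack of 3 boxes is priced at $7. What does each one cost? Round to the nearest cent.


Total cost: $7
Number of items: 3
Unit price: $7 / 3 = $2.3333... ≈ $2.33

$2.33


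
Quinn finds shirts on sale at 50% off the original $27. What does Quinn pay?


Calculate the discount amount:
50% of $27 = $13.50
Subtract from original:
$27 - $13.50 = $13.50

$13.50


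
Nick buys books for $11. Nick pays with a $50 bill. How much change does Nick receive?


Start with the amount paid:
$50
Subtract the price:
$50 - $11 = $39

$39


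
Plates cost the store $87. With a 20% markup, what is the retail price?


Calculate the markup amount:
20% of $87 = $17.40
Add to cost:
$87 + $17.40 = $104.40

$104.40


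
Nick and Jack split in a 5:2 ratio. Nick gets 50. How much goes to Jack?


Find the multiplier:
50 / 5 = 10
Apply to Jack's share:
2 x 10 = 20

20


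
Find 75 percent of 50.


Convert percentage to decimal:
75% = 0.75
Multiply:
50 x 0.75 = 37.5

37.5


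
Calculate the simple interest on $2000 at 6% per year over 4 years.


Use the formula I = P x R x T / 100
P x R x T = 2000 x 6 x 4 = 48000
I = 48000 / 100 = $480

$480


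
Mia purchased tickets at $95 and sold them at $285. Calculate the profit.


Selling price = $285
Cost price = $95
Profit = selling price - cost price:
Profit = $285 - $95 = $190

$190


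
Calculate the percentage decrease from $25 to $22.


Find the absolute change:
|22 - 25| = 3
Divide by original and multiply by 100:
3 / 25 x 100 = 12%

12%


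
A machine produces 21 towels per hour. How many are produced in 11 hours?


Production rate: 21 towels per hour
Time: 11 hours
Total: 21 x 11 = 231 towels

231 towels


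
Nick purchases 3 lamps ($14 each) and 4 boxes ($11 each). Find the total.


Cost of lamps:
3 x $14 = $42
Cost of boxes:
4 x $11 = $44
Add both:
$42 + $44 = $86

$86


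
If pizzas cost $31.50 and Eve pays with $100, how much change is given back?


Start with the amount paid:
$100
Subtract the price:
$100 - $31.50 = $68.50

$68.50


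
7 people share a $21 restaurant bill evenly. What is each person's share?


Total bill: $21
Number of people: 7
Each pays: $21 / 7 = $3

$3


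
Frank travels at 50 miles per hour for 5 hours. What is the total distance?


Use the formula: distance = speed x time
Speed = 50 mph, Time = 5 hours
50 x 5 = 250 miles

250 miles


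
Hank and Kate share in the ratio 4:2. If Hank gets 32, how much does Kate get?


Find the multiplier:
32 / 4 = 8
Apply to Kate's share:
2 x 8 = 16

16


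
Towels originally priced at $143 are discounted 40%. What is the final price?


Calculate the discount amount:
40% of $143 = $57.20
Subtract from original:
$143 - $57.20 = $85.80

$85.80


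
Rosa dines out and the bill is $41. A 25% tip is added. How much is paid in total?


Calculate the tip:
25% of $41 = $10.25
Add tip to meal cost:
$41 + $10.25 = $51.25

$51.25


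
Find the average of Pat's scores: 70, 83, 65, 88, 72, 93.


Add the scores:
70 + 83 + 65 + 88 + 72 + 93 = 471
Divide by the number of tests:
471 / 6 = 78.5

78.5


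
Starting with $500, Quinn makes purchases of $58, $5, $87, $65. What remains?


Add up expenses:
$58 + $5 + $87 + $65 = $215
Subtract from budget:
$500 - $215 = $285

$285


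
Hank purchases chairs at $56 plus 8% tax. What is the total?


Calculate the tax:
8% of $56 = $4.48
Add tax to price:
$56 + $4.48 = $60.48

$60.48


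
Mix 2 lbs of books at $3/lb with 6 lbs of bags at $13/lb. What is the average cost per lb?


Cost of books:
2 x $3 = $6
Cost of bags:
6 x $13 = $78
Total cost: $6 + $78 = $84
Total weight: 8 lbs
Average: $84 / 8 = $10.50/lb

$10.50/lb


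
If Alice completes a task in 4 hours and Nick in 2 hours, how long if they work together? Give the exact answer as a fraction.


Alice's rate: 1/4 of the job per hour
Nick's rate: 1/2 of the job per hour
Combined rate: 1/4 + 1/2 = 3/4 per hour
Time = 1 / (3/4) = 4/3 hours (≈ 1.33 hours)

4/3 hours


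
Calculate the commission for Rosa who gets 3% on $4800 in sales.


Convert rate to decimal:
3% = 0.03
Multiply by sales:
$4800 x 0.03 = $144

$144


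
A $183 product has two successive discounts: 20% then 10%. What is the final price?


First discount:
20% of $183 = $36.60
Price after first discount:
$183 - $36.60 = $146.40
Second discount:
10% of $146.40 = $14.64
Final price:
$146.40 - $14.64 = $131.76

$131.76


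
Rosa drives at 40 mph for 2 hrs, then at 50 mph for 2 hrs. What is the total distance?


Leg 1 distance:
40 x 2 = 80 miles
Leg 2 distance:
50 x 2 = 100 miles
Total distance:
80 + 100 = 180 miles

180 miles


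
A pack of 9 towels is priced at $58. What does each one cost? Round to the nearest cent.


Total cost: $58
Number of items: 9
Unit price: $58 / 9 = $6.4444... ≈ $6.44

$6.44


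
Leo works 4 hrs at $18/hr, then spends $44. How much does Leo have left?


Calculate earnings:
4 x $18 = $72
Subtract spending:
$72 - $44 = $28

$28


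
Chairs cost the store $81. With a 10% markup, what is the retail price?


Calculate the markup amount:
10% of $81 = $8.10
Add to cost:
$81 + $8.10 = $89.10

$89.10


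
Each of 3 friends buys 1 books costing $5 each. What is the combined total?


Cost per person:
1 x $5 = $5
Group total:
3 x $5 = $15

$15


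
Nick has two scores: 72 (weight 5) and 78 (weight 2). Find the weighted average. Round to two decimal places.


Weighted sum:
5 x 72 + 2 x 78 = 516
Total weight:
5 + 2 = 7
Weighted average:
516 / 7 = 73.7142... ≈ 73.71

73.71


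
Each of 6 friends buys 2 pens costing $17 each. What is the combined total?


Cost per person:
2 x $17 = $34
Group total:
6 x $34 = $204

$204


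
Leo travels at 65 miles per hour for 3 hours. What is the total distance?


Use the formula: distance = speed x time
Speed = 65 mph, Time = 3 hours
65 x 3 = 195 miles

195 miles


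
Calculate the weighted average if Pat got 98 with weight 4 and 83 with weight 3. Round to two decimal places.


Weighted sum:
4 x 98 + 3 x 83 = 641
Total weight:
4 + 3 = 7
Weighted average:
641 / 7 = 91.5714... ≈ 91.57

91.57


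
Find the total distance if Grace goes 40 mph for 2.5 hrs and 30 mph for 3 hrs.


Leg 1 distance:
40 x 2.5 = 100 miles
Leg 2 distance:
30 x 3 = 90 miles
Total distance:
100 + 90 = 190 miles

190 miles


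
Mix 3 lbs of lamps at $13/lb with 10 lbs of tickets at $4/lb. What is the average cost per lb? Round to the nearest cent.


Cost of lamps:
3 x $13 = $39
Cost of tickets:
10 x $4 = $40
Total cost: $39 + $40 = $79
Total weight: 13 lbs
Average: $79 / 13 = $6.0769... ≈ $6.08/lb

$6.08/lb


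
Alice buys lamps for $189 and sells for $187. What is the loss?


Selling price = $187
Cost price = $189
Loss = cost price - selling price:
Loss = $189 - $187 = $2

$2


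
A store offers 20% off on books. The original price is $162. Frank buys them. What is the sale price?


Calculate the discount amount:
20% of $162 = $32.40
Subtract from original:
$162 - $32.40 = $129.60

$129.60


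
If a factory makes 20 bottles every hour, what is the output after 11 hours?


Production rate: 20 bottles per hour
Time: 11 hours
Total: 20 x 11 = 220 bottles

220 bottles
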